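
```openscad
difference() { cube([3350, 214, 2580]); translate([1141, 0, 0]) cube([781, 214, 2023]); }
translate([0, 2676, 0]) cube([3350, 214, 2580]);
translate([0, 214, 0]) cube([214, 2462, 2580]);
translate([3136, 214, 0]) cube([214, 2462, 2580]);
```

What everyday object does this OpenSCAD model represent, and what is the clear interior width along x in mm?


A single room. The interior width is 2922 mm.

Four walls enclosing a rectangle with a door in the front wall — a room. Outside width 3350 minus two 214 mm walls gives 2922 mm.


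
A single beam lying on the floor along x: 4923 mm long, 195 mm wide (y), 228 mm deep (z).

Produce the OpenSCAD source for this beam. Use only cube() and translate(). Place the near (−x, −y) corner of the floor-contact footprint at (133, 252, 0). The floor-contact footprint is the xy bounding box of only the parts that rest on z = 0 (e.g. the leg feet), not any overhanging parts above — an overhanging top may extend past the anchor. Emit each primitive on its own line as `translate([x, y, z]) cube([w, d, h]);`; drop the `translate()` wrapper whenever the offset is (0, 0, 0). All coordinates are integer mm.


translate([133, 252, 0]) cube([4923, 195, 228]);


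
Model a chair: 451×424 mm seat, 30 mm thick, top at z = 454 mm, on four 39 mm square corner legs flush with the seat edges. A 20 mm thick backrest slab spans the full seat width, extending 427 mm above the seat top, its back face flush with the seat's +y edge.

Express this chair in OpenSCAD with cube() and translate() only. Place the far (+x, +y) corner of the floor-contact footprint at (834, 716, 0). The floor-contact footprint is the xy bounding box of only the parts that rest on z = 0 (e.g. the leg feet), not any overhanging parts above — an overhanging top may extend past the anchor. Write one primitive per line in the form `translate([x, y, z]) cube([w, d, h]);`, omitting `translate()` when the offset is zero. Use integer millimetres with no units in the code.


translate([383, 292, 424]) cube([451, 424, 30]);
translate([383, 292, 0]) cube([39, 39, 424]);
translate([795, 292, 0]) cube([39, 39, 424]);
translate([383, 677, 0]) cube([39, 39, 424]);
translate([795, 677, 0]) cube([39, 39, 424]);
translate([383, 696, 454]) cube([451, 20, 427]);


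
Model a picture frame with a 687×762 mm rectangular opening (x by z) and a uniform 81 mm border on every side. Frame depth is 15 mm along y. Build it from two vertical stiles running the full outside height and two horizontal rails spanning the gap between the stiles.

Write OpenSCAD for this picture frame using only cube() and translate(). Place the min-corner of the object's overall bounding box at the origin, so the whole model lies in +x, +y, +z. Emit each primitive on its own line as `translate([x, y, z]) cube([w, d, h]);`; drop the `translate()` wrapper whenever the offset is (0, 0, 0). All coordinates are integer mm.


cube([81, 15, 924]);
translate([768, 0, 0]) cube([81, 15, 924]);
translate([81, 0, 0]) cube([687, 15, 81]);
translate([81, 0, 843]) cube([687, 15, 81]);


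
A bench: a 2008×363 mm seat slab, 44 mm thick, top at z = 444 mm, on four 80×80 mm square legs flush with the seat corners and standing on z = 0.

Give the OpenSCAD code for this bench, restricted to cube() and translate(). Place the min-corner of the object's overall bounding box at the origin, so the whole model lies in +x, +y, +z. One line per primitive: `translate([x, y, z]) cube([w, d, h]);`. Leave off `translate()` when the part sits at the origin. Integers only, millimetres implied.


translate([0, 0, 400]) cube([2008, 363, 44]);
cube([80, 80, 400]);
translate([0, 283, 0]) cube([80, 80, 400]);
translate([1928, 0, 0]) cube([80, 80, 400]);
translate([1928, 283, 0]) cube([80, 80, 400]);


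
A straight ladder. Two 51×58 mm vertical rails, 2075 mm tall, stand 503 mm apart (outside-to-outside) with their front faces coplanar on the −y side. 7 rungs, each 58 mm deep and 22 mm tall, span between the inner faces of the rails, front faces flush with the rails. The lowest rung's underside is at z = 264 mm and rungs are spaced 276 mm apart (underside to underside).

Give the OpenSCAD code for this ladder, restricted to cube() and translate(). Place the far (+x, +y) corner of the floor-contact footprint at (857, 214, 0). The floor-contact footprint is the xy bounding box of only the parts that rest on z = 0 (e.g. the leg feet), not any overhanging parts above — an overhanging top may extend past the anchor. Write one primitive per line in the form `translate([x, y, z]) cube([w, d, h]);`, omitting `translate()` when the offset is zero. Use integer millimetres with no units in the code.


translate([354, 156, 0]) cube([51, 58, 2075]);
translate([806, 156, 0]) cube([51, 58, 2075]);
translate([405, 156, 264]) cube([401, 58, 22]);
translate([405, 156, 540]) cube([401, 58, 22]);
translate([405, 156, 816]) cube([401, 58, 22]);
translate([405, 156, 1092]) cube([401, 58, 22]);
translate([405, 156, 1368]) cube([401, 58, 22]);
translate([405, 156, 1644]) cube([401, 58, 22]);
translate([405, 156, 1920]) cube([401, 58, 22]);


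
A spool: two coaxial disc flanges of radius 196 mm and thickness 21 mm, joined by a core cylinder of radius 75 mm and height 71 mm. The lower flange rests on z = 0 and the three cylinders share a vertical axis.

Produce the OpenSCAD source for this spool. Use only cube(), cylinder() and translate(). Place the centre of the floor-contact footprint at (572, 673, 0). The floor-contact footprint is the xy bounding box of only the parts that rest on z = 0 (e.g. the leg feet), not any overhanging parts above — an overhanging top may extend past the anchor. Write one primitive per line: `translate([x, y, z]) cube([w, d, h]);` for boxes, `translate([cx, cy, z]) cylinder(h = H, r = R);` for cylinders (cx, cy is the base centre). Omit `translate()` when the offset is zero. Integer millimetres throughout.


translate([572, 673, 0]) cylinder(h = 21, r = 196);
translate([572, 673, 21]) cylinder(h = 71, r = 75);
translate([572, 673, 92]) cylinder(h = 21, r = 196);


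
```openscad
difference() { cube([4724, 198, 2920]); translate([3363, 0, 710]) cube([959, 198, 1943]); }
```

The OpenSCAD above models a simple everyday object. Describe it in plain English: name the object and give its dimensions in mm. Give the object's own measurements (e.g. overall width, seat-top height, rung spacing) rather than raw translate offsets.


A wall 4724 mm long (x), 198 mm thick (y), 2920 mm tall, with a rectangular window opening cut through it. The opening is 959 mm wide and 1943 mm tall; its sill is at z = 710 mm and its near (−x) edge is 3363 mm from the wall's −x end. The opening passes through the full wall thickness.


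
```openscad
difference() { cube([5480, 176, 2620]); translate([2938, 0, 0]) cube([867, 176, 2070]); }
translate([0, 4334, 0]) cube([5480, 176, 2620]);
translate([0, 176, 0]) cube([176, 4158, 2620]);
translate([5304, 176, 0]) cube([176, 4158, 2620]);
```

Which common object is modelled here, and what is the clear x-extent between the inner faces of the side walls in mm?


A single room. The interior width is 5128 mm.

Four walls enclosing a rectangle with a door in the front wall — a room. Outside width 5480 minus two 176 mm walls gives 5128 mm.


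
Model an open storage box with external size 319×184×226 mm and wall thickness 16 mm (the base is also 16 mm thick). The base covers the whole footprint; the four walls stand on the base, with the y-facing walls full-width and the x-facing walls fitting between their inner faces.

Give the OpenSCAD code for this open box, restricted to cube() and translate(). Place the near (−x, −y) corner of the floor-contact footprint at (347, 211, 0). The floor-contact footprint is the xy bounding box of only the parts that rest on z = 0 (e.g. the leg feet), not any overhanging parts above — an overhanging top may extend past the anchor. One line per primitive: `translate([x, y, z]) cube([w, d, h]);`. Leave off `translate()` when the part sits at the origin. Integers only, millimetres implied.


translate([347, 211, 0]) cube([319, 184, 16]);
translate([347, 211, 16]) cube([319, 16, 210]);
translate([347, 379, 16]) cube([319, 16, 210]);
translate([347, 227, 16]) cube([16, 152, 210]);
translate([650, 227, 16]) cube([16, 152, 210]);


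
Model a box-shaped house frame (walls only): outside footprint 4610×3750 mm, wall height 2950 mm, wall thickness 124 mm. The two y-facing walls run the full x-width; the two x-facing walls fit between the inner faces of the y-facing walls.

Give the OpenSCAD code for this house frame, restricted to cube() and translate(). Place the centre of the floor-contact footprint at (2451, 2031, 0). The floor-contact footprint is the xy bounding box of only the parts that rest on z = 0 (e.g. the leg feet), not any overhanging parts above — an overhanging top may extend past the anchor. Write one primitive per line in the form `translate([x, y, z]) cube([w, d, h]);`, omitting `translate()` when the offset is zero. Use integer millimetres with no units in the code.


translate([146, 156, 0]) cube([4610, 124, 2950]);
translate([146, 3782, 0]) cube([4610, 124, 2950]);
translate([146, 280, 0]) cube([124, 3502, 2950]);
translate([4632, 280, 0]) cube([124, 3502, 2950]);


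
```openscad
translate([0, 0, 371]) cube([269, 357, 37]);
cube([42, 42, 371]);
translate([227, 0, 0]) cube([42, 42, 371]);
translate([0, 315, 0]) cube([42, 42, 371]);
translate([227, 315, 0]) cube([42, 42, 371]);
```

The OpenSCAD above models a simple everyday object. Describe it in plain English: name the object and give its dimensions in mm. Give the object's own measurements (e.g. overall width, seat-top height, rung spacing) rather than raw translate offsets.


A simple wooden stool: a rectangular seat 269 mm (x) by 357 mm (y), 37 mm thick, top face at z = 408 mm, on four square legs, each 42×42 mm in cross-section. The legs rest on z = 0, each flush with a corner of the seat.


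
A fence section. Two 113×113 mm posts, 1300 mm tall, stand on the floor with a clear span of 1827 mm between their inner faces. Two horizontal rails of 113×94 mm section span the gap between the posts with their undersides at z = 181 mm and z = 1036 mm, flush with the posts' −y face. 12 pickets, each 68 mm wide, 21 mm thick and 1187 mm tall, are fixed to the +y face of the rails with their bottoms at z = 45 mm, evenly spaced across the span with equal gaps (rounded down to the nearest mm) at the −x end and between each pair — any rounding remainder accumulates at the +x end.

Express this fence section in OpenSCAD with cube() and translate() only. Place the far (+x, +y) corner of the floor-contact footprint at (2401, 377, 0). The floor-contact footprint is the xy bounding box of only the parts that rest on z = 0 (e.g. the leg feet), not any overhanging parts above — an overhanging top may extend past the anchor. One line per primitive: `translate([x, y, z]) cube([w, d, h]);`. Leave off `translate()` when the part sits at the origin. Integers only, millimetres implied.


translate([348, 264, 0]) cube([113, 113, 1300]);
translate([2288, 264, 0]) cube([113, 113, 1300]);
translate([461, 264, 181]) cube([1827, 113, 94]);
translate([461, 264, 1036]) cube([1827, 113, 94]);
translate([538, 377, 45]) cube([68, 21, 1187]);
translate([683, 377, 45]) cube([68, 21, 1187]);
translate([828, 377, 45]) cube([68, 21, 1187]);
translate([973, 377, 45]) cube([68, 21, 1187]);
translate([1118, 377, 45]) cube([68, 21, 1187]);
translate([1263, 377, 45]) cube([68, 21, 1187]);
translate([1408, 377, 45]) cube([68, 21, 1187]);
translate([1553, 377, 45]) cube([68, 21, 1187]);
translate([1698, 377, 45]) cube([68, 21, 1187]);
translate([1843, 377, 45]) cube([68, 21, 1187]);
translate([1988, 377, 45]) cube([68, 21, 1187]);
translate([2133, 377, 45]) cube([68, 21, 1187]);


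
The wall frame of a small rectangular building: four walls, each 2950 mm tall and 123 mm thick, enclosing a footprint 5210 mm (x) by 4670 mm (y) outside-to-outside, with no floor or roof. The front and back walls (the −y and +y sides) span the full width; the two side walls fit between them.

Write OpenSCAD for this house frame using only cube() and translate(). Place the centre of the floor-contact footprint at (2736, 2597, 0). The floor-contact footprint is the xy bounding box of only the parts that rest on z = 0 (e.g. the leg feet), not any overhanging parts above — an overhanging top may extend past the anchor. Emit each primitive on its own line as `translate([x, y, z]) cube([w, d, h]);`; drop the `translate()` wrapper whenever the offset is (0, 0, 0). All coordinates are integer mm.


translate([131, 262, 0]) cube([5210, 123, 2950]);
translate([131, 4809, 0]) cube([5210, 123, 2950]);
translate([131, 385, 0]) cube([123, 4424, 2950]);
translate([5218, 385, 0]) cube([123, 4424, 2950]);


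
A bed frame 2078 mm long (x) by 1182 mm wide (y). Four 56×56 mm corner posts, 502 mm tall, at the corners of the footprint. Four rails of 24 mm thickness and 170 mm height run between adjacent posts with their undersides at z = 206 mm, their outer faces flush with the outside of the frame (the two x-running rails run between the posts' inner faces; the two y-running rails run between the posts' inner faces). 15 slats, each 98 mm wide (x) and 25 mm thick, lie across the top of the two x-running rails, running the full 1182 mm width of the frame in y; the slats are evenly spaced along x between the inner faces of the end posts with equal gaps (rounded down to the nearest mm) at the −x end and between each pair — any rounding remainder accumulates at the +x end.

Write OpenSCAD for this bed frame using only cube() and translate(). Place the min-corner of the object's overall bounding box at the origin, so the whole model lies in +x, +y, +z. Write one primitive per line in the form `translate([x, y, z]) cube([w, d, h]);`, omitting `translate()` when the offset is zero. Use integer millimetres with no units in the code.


cube([56, 56, 502]);
translate([0, 1126, 0]) cube([56, 56, 502]);
translate([2022, 0, 0]) cube([56, 56, 502]);
translate([2022, 1126, 0]) cube([56, 56, 502]);
translate([56, 0, 206]) cube([1966, 24, 170]);
translate([56, 1158, 206]) cube([1966, 24, 170]);
translate([0, 56, 206]) cube([24, 1070, 170]);
translate([2054, 56, 206]) cube([24, 1070, 170]);
translate([87, 0, 376]) cube([98, 1182, 25]);
translate([216, 0, 376]) cube([98, 1182, 25]);
translate([345, 0, 376]) cube([98, 1182, 25]);
translate([474, 0, 376]) cube([98, 1182, 25]);
translate([603, 0, 376]) cube([98, 1182, 25]);
translate([732, 0, 376]) cube([98, 1182, 25]);
translate([861, 0, 376]) cube([98, 1182, 25]);
translate([990, 0, 376]) cube([98, 1182, 25]);
translate([1119, 0, 376]) cube([98, 1182, 25]);
translate([1248, 0, 376]) cube([98, 1182, 25]);
translate([1377, 0, 376]) cube([98, 1182, 25]);
translate([1506, 0, 376]) cube([98, 1182, 25]);
translate([1635, 0, 376]) cube([98, 1182, 25]);
translate([1764, 0, 376]) cube([98, 1182, 25]);
translate([1893, 0, 376]) cube([98, 1182, 25]);


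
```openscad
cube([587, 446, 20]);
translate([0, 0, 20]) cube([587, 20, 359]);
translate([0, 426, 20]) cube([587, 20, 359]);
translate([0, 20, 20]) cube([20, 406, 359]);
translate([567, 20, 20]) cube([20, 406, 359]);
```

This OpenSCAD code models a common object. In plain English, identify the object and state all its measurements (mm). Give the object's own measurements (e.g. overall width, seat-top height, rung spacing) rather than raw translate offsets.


An open-topped rectangular box: outside dimensions 587×446×379 mm, with a uniform wall and base thickness of 20 mm. The base is a full 587×446 slab on the floor; four walls sit on top of the base. The front and back walls (the −y and +y sides) span the full width; the two side walls fit between them.


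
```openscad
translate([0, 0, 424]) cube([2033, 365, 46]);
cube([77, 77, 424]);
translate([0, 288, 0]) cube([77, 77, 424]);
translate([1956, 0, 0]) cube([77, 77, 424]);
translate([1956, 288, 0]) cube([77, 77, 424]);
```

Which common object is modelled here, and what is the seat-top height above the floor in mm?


A bench. The seat-top height is 470 mm.

A long slab on four corner posts — a bench. The slab sits at z = 424 with thickness 46, so the top is 424 + 46 = 470 mm.


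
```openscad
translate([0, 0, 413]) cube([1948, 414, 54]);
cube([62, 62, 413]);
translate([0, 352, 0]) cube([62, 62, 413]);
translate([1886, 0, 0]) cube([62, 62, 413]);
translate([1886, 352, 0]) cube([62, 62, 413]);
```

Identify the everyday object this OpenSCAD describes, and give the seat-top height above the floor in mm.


A bench. The seat-top height is 467 mm.

A long slab on four corner posts — a bench. The slab sits at z = 413 with thickness 54, so the top is 413 + 54 = 467 mm.


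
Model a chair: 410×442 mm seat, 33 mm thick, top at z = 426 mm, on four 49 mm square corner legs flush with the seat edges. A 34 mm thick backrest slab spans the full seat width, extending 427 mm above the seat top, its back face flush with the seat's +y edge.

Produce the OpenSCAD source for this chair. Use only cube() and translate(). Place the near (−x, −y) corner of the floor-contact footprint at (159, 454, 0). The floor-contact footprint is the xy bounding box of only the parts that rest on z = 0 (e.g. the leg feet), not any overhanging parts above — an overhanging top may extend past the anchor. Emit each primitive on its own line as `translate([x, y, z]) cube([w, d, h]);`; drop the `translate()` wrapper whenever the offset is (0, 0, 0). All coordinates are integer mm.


// leg_h = 426 - 33 = 393
translate([159, 454, 393]) cube([410, 442, 33]);
translate([159, 454, 0]) cube([49, 49, 393]);
translate([520, 454, 0]) cube([49, 49, 393]);
translate([159, 847, 0]) cube([49, 49, 393]);
translate([520, 847, 0]) cube([49, 49, 393]);
translate([159, 862, 426]) cube([410, 34, 427]);


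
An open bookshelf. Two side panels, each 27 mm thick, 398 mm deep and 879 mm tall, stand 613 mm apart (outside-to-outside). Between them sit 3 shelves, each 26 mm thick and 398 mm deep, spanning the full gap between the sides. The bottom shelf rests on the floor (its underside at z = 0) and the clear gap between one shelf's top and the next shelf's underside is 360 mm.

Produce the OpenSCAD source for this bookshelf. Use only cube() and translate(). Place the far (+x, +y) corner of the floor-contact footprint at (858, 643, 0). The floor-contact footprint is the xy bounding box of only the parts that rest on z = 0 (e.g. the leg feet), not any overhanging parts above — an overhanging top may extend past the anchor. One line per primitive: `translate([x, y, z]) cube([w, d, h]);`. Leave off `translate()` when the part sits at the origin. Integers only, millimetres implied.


translate([245, 245, 0]) cube([27, 398, 879]);
translate([831, 245, 0]) cube([27, 398, 879]);
translate([272, 245, 0]) cube([559, 398, 26]);
translate([272, 245, 386]) cube([559, 398, 26]);
translate([272, 245, 772]) cube([559, 398, 26]);


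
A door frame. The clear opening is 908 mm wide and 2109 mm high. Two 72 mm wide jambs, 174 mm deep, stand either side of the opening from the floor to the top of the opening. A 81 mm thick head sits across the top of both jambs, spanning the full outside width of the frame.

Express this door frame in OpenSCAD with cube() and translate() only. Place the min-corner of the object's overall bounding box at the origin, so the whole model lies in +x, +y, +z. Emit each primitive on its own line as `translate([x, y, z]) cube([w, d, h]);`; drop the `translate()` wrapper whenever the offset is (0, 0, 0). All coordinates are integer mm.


cube([72, 174, 2109]);
translate([980, 0, 0]) cube([72, 174, 2109]);
translate([0, 0, 2109]) cube([1052, 174, 81]);


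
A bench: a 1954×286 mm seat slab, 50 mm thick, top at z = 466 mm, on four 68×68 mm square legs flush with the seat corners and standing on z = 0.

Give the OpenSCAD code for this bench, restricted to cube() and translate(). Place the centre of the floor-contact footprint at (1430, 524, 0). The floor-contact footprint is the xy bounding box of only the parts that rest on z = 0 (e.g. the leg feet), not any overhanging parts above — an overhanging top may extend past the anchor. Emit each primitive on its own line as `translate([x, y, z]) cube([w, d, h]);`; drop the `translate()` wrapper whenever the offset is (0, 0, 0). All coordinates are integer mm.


translate([453, 381, 416]) cube([1954, 286, 50]);
translate([453, 381, 0]) cube([68, 68, 416]);
translate([453, 599, 0]) cube([68, 68, 416]);
translate([2339, 381, 0]) cube([68, 68, 416]);
translate([2339, 599, 0]) cube([68, 68, 416]);


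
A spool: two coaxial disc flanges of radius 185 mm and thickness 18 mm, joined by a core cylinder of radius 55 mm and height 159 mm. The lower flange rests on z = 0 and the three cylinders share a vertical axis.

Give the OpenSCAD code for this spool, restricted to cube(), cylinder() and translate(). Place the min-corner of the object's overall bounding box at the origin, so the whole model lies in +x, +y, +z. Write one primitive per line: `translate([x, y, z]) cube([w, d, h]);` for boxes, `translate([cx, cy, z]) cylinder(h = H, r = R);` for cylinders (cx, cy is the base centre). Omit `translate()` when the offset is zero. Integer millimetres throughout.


translate([185, 185, 0]) cylinder(h = 18, r = 185);
translate([185, 185, 18]) cylinder(h = 159, r = 55);
translate([185, 185, 177]) cylinder(h = 18, r = 185);


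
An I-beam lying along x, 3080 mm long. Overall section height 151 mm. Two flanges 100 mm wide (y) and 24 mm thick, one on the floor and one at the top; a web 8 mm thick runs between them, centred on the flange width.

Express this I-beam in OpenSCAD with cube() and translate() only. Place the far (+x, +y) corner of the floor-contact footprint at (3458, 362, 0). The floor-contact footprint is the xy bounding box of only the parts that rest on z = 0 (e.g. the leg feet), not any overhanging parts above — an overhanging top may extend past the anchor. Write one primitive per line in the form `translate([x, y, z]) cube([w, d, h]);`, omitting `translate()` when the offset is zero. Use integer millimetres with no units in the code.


translate([378, 262, 0]) cube([3080, 100, 24]);
translate([378, 308, 24]) cube([3080, 8, 103]);
translate([378, 262, 127]) cube([3080, 100, 24]);


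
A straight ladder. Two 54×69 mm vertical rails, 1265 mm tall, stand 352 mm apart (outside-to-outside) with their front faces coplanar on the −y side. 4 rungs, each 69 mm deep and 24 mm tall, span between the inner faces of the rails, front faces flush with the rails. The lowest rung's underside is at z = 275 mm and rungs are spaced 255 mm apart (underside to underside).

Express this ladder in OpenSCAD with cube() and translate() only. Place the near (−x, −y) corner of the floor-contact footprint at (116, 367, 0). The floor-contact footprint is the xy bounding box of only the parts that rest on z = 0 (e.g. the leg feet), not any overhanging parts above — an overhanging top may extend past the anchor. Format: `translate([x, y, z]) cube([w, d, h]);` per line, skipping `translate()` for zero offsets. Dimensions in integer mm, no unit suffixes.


translate([116, 367, 0]) cube([54, 69, 1265]);
translate([414, 367, 0]) cube([54, 69, 1265]);
translate([170, 367, 275]) cube([244, 69, 24]);
translate([170, 367, 530]) cube([244, 69, 24]);
translate([170, 367, 785]) cube([244, 69, 24]);
translate([170, 367, 1040]) cube([244, 69, 24]);


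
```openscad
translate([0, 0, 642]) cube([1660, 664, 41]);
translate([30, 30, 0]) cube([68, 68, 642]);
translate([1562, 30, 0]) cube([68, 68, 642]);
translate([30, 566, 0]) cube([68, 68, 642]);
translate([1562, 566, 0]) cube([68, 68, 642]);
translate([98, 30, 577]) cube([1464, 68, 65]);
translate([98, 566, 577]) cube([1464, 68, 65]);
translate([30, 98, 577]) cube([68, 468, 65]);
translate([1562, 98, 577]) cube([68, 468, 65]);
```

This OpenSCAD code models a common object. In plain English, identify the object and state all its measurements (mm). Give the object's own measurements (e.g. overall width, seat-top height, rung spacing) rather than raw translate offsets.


A rectangular dining table. The top is 1660×664×41 mm with its upper surface at z = 683 mm. It stands on four 68×68 mm square legs, each inset 30 mm from the nearest pair of top edges, running from the floor to the underside of the top. Four apron rails, 68 mm thick and 65 mm tall, run between adjacent legs with their top edges flush with the underside of the top and their outer faces flush with the legs' outer faces.


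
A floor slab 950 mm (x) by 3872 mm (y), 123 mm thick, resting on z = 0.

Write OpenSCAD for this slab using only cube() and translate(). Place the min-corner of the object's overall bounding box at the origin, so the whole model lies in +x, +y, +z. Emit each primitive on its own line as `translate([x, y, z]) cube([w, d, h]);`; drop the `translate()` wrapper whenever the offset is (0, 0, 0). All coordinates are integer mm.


cube([950, 3872, 123]);


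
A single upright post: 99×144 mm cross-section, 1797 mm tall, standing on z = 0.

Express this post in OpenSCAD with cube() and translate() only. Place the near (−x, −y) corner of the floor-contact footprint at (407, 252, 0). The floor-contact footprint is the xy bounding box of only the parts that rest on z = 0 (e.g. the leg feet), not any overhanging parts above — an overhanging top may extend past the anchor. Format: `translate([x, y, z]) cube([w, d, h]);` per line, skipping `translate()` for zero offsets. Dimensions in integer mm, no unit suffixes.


translate([407, 252, 0]) cube([99, 144, 1797]);


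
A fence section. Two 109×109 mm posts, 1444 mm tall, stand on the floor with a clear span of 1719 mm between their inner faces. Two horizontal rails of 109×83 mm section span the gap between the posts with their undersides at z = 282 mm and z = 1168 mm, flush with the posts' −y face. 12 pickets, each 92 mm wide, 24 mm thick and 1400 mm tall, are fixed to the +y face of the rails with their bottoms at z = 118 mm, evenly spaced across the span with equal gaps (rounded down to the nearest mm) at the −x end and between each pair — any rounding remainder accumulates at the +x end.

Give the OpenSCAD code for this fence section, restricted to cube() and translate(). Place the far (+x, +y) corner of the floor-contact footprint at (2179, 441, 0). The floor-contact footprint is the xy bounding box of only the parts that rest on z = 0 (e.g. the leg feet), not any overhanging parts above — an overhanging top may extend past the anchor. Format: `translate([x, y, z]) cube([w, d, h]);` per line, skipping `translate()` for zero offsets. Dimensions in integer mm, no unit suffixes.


translate([242, 332, 0]) cube([109, 109, 1444]);
translate([2070, 332, 0]) cube([109, 109, 1444]);
translate([351, 332, 282]) cube([1719, 109, 83]);
translate([351, 332, 1168]) cube([1719, 109, 83]);
translate([398, 441, 118]) cube([92, 24, 1400]);
translate([537, 441, 118]) cube([92, 24, 1400]);
translate([676, 441, 118]) cube([92, 24, 1400]);
translate([815, 441, 118]) cube([92, 24, 1400]);
translate([954, 441, 118]) cube([92, 24, 1400]);
translate([1093, 441, 118]) cube([92, 24, 1400]);
translate([1232, 441, 118]) cube([92, 24, 1400]);
translate([1371, 441, 118]) cube([92, 24, 1400]);
translate([1510, 441, 118]) cube([92, 24, 1400]);
translate([1649, 441, 118]) cube([92, 24, 1400]);
translate([1788, 441, 118]) cube([92, 24, 1400]);
translate([1927, 441, 118]) cube([92, 24, 1400]);


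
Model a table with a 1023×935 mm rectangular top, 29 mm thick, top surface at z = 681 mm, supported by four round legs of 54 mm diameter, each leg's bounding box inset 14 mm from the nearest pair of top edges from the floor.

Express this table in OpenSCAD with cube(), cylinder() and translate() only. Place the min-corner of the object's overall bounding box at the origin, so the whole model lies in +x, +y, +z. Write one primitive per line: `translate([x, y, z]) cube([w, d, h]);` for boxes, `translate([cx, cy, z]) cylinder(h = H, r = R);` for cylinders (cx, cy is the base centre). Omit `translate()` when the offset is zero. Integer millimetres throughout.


translate([0, 0, 652]) cube([1023, 935, 29]);
translate([41, 41, 0]) cylinder(h = 652, r = 27);
translate([982, 41, 0]) cylinder(h = 652, r = 27);
translate([41, 894, 0]) cylinder(h = 652, r = 27);
translate([982, 894, 0]) cylinder(h = 652, r = 27);


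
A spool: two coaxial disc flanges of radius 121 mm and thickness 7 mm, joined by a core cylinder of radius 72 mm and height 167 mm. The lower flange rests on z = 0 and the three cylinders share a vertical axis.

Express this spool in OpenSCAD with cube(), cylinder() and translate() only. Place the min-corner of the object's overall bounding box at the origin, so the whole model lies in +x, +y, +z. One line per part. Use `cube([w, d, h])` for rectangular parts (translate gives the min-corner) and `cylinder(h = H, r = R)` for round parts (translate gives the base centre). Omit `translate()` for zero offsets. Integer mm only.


translate([121, 121, 0]) cylinder(h = 7, r = 121);
translate([121, 121, 7]) cylinder(h = 167, r = 72);
translate([121, 121, 174]) cylinder(h = 7, r = 121);


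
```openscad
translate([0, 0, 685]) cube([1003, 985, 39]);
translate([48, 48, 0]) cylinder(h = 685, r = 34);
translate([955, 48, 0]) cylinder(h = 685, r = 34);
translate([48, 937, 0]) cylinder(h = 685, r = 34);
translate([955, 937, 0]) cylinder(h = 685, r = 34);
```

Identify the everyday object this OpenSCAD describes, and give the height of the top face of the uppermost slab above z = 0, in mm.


A table. The table height is 724 mm.

A 1003×985×39 slab sits at z = 685 on four Ø68 mm round legs — a table. The top surface is at 685 + 39 = 724 mm.


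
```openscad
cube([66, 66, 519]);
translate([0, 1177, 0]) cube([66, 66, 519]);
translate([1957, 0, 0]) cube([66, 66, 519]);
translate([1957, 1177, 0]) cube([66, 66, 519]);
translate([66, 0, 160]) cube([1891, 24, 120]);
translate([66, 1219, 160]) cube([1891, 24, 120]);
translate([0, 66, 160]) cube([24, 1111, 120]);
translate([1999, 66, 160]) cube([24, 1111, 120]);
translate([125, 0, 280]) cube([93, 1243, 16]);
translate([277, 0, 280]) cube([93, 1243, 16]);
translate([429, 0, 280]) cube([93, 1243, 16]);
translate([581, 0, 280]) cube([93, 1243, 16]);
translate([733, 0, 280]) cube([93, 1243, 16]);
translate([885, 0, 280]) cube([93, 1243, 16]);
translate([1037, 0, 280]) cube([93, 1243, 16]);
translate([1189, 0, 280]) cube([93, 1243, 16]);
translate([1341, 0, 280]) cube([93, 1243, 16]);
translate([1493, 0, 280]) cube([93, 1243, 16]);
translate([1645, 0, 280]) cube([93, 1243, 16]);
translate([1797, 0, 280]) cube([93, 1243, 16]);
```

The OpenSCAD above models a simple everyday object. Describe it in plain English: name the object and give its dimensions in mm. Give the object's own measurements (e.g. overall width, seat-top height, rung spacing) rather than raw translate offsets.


A bed frame 2023 mm long (x) by 1243 mm wide (y). Four 66×66 mm corner posts, 519 mm tall, at the corners of the footprint. Four rails of 24 mm thickness and 120 mm height run between adjacent posts with their undersides at z = 160 mm, their outer faces flush with the outside of the frame (the two x-running rails run between the posts' inner faces; the two y-running rails run between the posts' inner faces). 12 slats, each 93 mm wide (x) and 16 mm thick, lie across the top of the two x-running rails, running the full 1243 mm width of the frame in y; along x they sit between the end posts with a 59 mm gap after the −x posts and between neighbouring slats, leaving 67 mm before the +x posts.


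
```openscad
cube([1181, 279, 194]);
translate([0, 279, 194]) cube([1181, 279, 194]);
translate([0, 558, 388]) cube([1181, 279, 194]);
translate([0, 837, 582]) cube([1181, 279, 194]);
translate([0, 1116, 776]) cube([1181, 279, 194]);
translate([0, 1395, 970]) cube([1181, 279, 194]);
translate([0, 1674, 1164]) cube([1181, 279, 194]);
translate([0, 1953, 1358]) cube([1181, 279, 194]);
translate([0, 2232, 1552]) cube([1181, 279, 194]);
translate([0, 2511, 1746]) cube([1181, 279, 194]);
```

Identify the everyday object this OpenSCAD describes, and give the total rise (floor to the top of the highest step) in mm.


A staircase. The total rise is 1940 mm.

10 identical blocks, each offset up and back from the previous — a staircase. Each step is 194 mm tall and there are 10 of them, so the total rise is 10 × 194 = 1940 mm.


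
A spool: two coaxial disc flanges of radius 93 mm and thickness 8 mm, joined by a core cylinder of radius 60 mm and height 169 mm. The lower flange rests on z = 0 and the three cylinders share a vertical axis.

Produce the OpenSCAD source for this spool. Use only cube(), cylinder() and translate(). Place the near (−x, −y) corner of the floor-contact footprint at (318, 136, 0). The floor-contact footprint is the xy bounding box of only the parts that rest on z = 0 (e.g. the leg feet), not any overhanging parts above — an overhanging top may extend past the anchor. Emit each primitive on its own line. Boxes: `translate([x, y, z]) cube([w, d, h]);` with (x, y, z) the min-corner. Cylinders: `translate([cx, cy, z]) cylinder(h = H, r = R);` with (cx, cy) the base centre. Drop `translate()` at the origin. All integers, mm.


translate([411, 229, 0]) cylinder(h = 8, r = 93);
translate([411, 229, 8]) cylinder(h = 169, r = 60);
translate([411, 229, 177]) cylinder(h = 8, r = 93);


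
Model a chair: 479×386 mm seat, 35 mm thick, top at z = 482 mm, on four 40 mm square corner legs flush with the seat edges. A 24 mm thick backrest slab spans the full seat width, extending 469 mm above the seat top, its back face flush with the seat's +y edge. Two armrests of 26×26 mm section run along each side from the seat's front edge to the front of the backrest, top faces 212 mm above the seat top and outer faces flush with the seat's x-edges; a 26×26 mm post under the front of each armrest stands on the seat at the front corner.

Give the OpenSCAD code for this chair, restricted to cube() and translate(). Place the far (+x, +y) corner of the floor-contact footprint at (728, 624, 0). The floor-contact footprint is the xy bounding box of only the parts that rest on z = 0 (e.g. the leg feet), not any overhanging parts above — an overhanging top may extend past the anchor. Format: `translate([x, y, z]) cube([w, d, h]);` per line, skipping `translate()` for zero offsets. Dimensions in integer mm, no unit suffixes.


translate([249, 238, 447]) cube([479, 386, 35]);
translate([249, 238, 0]) cube([40, 40, 447]);
translate([688, 238, 0]) cube([40, 40, 447]);
translate([249, 584, 0]) cube([40, 40, 447]);
translate([688, 584, 0]) cube([40, 40, 447]);
translate([249, 600, 482]) cube([479, 24, 469]);
translate([249, 238, 668]) cube([26, 362, 26]);
translate([702, 238, 668]) cube([26, 362, 26]);
translate([249, 238, 482]) cube([26, 26, 186]);
translate([702, 238, 482]) cube([26, 26, 186]);


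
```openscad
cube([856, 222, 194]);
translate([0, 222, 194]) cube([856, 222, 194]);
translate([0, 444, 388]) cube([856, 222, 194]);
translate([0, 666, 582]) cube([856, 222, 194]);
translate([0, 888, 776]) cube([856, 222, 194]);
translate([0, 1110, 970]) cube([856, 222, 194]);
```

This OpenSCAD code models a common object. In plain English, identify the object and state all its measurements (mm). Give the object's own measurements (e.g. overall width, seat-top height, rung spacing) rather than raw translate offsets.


A straight staircase of 6 solid steps. Each step is 856 mm wide (x), 222 mm deep (y, the going) and 194 mm tall (the rise). The first step rests on the floor; each subsequent step sits one going further in +y and one rise higher in +z, directly behind and above the previous step with no overlap.


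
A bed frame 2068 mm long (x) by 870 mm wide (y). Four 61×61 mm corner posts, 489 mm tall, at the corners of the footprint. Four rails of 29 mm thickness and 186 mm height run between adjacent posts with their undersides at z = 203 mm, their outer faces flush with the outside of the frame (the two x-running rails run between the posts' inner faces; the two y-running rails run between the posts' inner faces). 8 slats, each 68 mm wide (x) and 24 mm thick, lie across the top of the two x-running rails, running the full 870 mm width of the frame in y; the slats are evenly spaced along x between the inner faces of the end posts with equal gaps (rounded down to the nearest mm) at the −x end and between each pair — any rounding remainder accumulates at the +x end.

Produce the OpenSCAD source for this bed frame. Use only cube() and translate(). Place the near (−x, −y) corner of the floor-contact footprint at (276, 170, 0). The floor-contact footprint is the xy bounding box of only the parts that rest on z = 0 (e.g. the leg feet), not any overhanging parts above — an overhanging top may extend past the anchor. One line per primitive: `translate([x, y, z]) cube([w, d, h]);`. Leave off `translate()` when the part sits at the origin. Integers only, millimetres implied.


translate([276, 170, 0]) cube([61, 61, 489]);
translate([276, 979, 0]) cube([61, 61, 489]);
translate([2283, 170, 0]) cube([61, 61, 489]);
translate([2283, 979, 0]) cube([61, 61, 489]);
translate([337, 170, 203]) cube([1946, 29, 186]);
translate([337, 1011, 203]) cube([1946, 29, 186]);
translate([276, 231, 203]) cube([29, 748, 186]);
translate([2315, 231, 203]) cube([29, 748, 186]);
translate([492, 170, 389]) cube([68, 870, 24]);
translate([715, 170, 389]) cube([68, 870, 24]);
translate([938, 170, 389]) cube([68, 870, 24]);
translate([1161, 170, 389]) cube([68, 870, 24]);
translate([1384, 170, 389]) cube([68, 870, 24]);
translate([1607, 170, 389]) cube([68, 870, 24]);
translate([1830, 170, 389]) cube([68, 870, 24]);
translate([2053, 170, 389]) cube([68, 870, 24]);


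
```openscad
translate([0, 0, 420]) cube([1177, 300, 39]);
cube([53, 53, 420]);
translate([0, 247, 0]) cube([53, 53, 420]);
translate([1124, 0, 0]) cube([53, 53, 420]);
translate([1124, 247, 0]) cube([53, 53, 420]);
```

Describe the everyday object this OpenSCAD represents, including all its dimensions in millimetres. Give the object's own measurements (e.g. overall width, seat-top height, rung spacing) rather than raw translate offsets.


A long wooden bench with a 1177 mm (x) × 300 mm (y) seat, 39 mm thick, its top surface 459 mm above the floor. Four 53 mm square legs at the seat corners, flush with the edges, run from z = 0 to the seat underside.


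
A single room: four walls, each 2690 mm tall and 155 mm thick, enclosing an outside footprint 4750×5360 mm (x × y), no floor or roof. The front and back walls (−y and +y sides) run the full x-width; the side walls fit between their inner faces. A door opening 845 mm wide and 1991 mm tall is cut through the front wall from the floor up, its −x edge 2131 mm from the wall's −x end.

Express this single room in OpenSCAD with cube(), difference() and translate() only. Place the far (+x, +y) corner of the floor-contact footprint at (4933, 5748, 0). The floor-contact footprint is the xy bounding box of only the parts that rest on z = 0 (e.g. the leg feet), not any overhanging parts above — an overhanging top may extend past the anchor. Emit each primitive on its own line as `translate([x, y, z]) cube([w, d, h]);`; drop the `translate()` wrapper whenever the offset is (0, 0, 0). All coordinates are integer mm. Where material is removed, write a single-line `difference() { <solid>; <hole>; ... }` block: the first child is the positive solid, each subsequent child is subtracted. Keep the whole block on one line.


difference() { translate([183, 388, 0]) cube([4750, 155, 2690]); translate([2314, 388, 0]) cube([845, 155, 1991]); }
translate([183, 5593, 0]) cube([4750, 155, 2690]);
translate([183, 543, 0]) cube([155, 5050, 2690]);
translate([4778, 543, 0]) cube([155, 5050, 2690]);


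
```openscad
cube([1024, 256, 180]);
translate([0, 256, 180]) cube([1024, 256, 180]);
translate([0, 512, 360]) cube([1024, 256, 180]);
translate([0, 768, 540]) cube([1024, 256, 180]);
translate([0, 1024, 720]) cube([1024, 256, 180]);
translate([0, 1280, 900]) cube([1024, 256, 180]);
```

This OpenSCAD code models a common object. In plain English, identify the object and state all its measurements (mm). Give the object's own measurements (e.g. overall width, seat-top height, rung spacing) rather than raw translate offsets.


A straight staircase of 6 solid steps. Each step is 1024 mm wide (x), 256 mm deep (y, the going) and 180 mm tall (the rise). The first step rests on the floor; each subsequent step sits one going further in +y and one rise higher in +z, directly behind and above the previous step with no overlap.
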